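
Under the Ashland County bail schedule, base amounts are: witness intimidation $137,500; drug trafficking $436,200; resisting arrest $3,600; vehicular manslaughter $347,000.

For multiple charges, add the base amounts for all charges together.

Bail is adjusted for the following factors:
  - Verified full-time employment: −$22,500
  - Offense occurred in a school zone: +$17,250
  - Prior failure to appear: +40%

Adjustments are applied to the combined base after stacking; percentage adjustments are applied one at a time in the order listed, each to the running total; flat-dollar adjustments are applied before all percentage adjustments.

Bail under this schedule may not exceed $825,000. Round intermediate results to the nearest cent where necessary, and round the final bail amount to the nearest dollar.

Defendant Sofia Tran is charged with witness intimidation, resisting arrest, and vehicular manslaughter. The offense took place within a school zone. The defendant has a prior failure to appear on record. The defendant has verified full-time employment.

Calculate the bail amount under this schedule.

Base amounts from the schedule: witness intimidation $137,500; resisting arrest $3,600; vehicular manslaughter $347,000.
Stacking rule: sum of all bases. $137,500 + $3,600 + $347,000 = $488,100.
Verified full-time employment (−$22,500 flat): $488,100 − $22,500 = $465,600.
Offense occurred in a school zone (+$17,250 flat): $465,600 + $17,250 = $482,850.
Prior failure to appear (+40%): $482,850 × 1.4 = $675,990.
$675,990 is within the $825,000 maximum.

$675,990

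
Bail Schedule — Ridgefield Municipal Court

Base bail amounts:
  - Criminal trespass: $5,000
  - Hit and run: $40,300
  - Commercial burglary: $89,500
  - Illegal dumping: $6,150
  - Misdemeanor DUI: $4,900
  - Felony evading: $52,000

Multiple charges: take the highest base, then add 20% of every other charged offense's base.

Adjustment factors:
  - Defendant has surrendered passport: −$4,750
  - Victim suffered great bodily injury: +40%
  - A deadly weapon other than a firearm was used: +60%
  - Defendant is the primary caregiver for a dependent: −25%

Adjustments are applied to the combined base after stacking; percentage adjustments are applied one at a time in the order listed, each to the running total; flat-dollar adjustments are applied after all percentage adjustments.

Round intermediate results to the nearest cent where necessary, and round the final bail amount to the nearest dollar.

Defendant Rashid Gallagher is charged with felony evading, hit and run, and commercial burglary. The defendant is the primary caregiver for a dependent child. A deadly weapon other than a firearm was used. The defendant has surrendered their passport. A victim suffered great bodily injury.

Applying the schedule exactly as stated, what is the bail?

Base amounts from the schedule: felony evading $52,000; hit and run $40,300; commercial burglary $89,500.
Stacking rule: highest base plus 20% of each additional charge. Highest is commercial burglary at $89,500. Additional: $52,000 × 20% = $10,400; $40,300 × 20% = $8,060. Combined base = $89,500 + $18,460 = $107,960.
Victim suffered great bodily injury (+40%): $107,960 × 1.4 = $151,144.
A deadly weapon other than a firearm was used (+60%): $151,144 × 1.6 = $241,830.40.
Defendant is the primary caregiver for a dependent (−25%): $241,830.40 × 0.75 = $181,372.80.
Defendant has surrendered passport (−$4,750 flat): $181,372.80 − $4,750 = $176,622.80.
Rounded to the nearest dollar: $176,623.

$176,623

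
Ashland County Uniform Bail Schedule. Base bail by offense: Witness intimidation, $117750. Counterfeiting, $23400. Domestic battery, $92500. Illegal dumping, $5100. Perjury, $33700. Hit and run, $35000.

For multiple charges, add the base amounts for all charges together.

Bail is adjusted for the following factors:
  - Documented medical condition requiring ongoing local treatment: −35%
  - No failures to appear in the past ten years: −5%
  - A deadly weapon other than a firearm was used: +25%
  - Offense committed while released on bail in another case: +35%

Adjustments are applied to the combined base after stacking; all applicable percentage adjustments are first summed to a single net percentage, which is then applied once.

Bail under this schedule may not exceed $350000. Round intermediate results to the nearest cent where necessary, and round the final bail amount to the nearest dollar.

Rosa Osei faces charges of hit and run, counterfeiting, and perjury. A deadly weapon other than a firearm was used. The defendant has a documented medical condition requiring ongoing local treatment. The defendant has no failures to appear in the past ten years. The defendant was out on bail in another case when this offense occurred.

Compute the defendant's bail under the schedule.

$110520

Base amounts from the schedule: hit and run $35000; counterfeiting $23400; perjury $33700.
Stacking rule: sum of all bases. $35000 + $23400 + $33700 = $92100.
Net percentage adjustment: −35% −5% +25% +35% = +20%. $92100 × 1.2 = $110520.
$110520 is within the $350000 maximum.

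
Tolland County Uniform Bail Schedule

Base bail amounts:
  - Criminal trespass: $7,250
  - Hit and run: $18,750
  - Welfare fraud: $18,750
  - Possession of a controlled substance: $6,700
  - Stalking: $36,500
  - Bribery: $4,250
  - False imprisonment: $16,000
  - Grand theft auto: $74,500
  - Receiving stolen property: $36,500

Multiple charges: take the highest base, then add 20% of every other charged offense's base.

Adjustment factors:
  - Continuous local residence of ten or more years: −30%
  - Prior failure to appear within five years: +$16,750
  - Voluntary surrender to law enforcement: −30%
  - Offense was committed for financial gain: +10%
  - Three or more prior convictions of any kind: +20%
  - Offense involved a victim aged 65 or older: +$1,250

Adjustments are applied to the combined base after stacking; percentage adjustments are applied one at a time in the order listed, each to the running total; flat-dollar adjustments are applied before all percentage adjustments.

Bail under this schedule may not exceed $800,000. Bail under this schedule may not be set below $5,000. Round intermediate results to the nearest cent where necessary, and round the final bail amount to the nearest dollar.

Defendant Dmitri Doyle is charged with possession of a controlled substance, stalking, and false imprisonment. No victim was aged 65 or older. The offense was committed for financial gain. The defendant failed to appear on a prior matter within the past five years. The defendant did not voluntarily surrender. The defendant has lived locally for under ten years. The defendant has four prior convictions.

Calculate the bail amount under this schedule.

$76,283

Base amounts from the schedule: possession of a controlled substance $6,700; stalking $36,500; false imprisonment $16,000.
Stacking rule: highest base plus 20% of each additional charge. Highest is stalking at $36,500. Additional: $6,700 × 20% = $1,340; $16,000 × 20% = $3,200. Combined base = $36,500 + $4,540 = $41,040.
Prior failure to appear within five years (+$16,750 flat): $41,040 + $16,750 = $57,790.
Offense was committed for financial gain (+10%): $57,790 × 1.1 = $63,569.
Three or more prior convictions of any kind (+20%): $63,569 × 1.2 = $76,282.80.
$76,282.80 is within the $800,000 maximum.
$76,282.80 is at or above the $5,000 minimum.
Rounded to the nearest dollar: $76,283.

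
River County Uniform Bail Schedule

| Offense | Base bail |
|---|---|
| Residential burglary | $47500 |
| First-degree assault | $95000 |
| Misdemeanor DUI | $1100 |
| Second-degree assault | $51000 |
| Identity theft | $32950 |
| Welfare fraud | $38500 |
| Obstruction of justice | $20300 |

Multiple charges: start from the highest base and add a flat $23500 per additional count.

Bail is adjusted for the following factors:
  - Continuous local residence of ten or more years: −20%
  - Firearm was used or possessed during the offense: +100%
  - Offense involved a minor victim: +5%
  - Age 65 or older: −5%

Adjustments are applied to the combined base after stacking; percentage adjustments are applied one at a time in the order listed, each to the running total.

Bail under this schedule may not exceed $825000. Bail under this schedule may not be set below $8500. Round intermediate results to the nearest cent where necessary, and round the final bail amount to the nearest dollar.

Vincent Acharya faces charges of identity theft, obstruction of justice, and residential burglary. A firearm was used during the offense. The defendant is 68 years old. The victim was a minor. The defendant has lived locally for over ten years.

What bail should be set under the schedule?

Base amounts from the schedule: identity theft $32950; obstruction of justice $20300; residential burglary $47500.
Stacking rule: highest base plus $23500 per additional charge. Highest is residential burglary at $47500; 2 additional charges → +$47000. Combined base = $94500.
Continuous local residence of ten or more years (−20%): $94500 × 0.8 = $75600.
Firearm was used or possessed during the offense (+100%): $75600 × 2 = $151200.
Offense involved a minor victim (+5%): $151200 × 1.05 = $158760.
Age 65 or older (−5%): $158760 × 0.95 = $150822.
$150822 is within the $825000 maximum.
$150822 is at or above the $8500 minimum.

$150822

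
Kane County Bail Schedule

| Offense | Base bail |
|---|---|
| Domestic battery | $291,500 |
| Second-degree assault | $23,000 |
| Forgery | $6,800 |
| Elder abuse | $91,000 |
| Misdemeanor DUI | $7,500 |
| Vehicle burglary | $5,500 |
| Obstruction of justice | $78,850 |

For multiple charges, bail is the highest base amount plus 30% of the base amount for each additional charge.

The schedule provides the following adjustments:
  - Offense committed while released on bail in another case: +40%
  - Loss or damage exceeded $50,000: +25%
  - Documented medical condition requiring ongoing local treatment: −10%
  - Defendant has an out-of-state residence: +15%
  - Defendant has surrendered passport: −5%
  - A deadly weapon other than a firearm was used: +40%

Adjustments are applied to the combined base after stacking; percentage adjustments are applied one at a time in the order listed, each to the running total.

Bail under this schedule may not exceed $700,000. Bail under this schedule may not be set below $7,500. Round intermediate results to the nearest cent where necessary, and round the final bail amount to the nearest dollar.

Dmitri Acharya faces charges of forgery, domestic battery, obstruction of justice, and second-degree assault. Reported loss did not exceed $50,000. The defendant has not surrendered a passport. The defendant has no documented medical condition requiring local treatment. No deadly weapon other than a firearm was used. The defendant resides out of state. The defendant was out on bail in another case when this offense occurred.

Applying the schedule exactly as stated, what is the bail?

Base amounts from the schedule: forgery $6,800; domestic battery $291,500; obstruction of justice $78,850; second-degree assault $23,000.
Stacking rule: highest base plus 30% of each additional charge. Highest is domestic battery at $291,500. Additional: $6,800 × 30% = $2,040; $78,850 × 30% = $23,655; $23,000 × 30% = $6,900. Combined base = $291,500 + $32,595 = $324,095.
Offense committed while released on bail in another case (+40%): $324,095 × 1.4 = $453,733.
Defendant has an out-of-state residence (+15%): $453,733 × 1.15 = $521,792.95.
$521,792.95 is within the $700,000 maximum.
$521,792.95 is at or above the $7,500 minimum.
Rounded to the nearest dollar: $521,793.

$521,793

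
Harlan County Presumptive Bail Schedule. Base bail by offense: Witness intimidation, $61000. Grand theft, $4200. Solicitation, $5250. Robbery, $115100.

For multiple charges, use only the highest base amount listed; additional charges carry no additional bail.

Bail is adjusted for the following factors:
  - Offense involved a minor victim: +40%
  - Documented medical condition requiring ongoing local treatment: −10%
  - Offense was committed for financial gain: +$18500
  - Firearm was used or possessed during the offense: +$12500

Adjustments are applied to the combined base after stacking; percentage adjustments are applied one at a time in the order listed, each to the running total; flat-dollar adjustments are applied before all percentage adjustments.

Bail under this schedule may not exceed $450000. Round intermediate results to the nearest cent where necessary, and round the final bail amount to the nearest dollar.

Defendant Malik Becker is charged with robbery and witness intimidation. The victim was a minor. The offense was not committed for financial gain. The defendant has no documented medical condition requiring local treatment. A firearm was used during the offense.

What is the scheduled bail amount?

Base amounts from the schedule: robbery $115100; witness intimidation $61000.
Stacking rule: use the highest base only. Highest is robbery at $115100. Combined base = $115100.
Firearm was used or possessed during the offense (+$12500 flat): $115100 + $12500 = $127600.
Offense involved a minor victim (+40%): $127600 × 1.4 = $178640.
$178640 is within the $450000 maximum.

$178640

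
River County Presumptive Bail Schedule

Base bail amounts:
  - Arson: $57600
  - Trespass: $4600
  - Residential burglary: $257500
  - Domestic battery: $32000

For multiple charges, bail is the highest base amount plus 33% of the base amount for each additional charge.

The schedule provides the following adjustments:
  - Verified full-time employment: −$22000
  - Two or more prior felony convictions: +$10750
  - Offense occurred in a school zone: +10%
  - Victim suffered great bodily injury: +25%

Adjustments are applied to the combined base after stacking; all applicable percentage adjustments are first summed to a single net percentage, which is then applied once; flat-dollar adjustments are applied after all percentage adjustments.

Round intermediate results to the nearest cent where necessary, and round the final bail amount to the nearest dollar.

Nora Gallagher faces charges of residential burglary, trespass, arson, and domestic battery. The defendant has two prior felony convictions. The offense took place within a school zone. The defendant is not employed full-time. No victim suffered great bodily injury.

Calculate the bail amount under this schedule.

$328195

Base amounts from the schedule: residential burglary $257500; trespass $4600; arson $57600; domestic battery $32000.
Stacking rule: highest base plus 33% of each additional charge. Highest is residential burglary at $257500. Additional: $4600 × 33% = $1518; $57600 × 33% = $19008; $32000 × 33% = $10560. Combined base = $257500 + $31086 = $288586.
Offense occurred in a school zone (+10%): $288586 × 1.1 = $317444.60.
Two or more prior felony convictions (+$10750 flat): $317444.60 + $10750 = $328194.60.
Rounded to the nearest dollar: $328195.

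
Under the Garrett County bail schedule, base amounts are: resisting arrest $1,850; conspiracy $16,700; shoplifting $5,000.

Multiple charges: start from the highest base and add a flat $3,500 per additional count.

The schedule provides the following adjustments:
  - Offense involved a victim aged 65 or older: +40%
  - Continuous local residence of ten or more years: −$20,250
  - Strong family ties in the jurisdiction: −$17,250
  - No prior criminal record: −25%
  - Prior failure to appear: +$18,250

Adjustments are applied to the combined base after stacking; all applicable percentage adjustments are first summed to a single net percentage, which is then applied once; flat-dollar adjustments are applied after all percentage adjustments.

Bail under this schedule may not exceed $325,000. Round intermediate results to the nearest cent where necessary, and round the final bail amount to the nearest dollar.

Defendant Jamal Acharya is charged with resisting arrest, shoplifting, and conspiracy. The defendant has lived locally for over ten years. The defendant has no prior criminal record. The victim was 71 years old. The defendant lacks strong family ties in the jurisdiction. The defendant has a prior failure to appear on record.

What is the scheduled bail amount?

$25,255

Base amounts from the schedule: resisting arrest $1,850; shoplifting $5,000; conspiracy $16,700.
Stacking rule: highest base plus $3,500 per additional charge. Highest is conspiracy at $16,700; 2 additional charges → +$7,000. Combined base = $23,700.
Net percentage adjustment: +40% −25% = +15%. $23,700 × 1.15 = $27,255.
Continuous local residence of ten or more years (−$20,250 flat): $27,255 − $20,250 = $7,005.
Prior failure to appear (+$18,250 flat): $7,005 + $18,250 = $25,255.
$25,255 is within the $325,000 maximum.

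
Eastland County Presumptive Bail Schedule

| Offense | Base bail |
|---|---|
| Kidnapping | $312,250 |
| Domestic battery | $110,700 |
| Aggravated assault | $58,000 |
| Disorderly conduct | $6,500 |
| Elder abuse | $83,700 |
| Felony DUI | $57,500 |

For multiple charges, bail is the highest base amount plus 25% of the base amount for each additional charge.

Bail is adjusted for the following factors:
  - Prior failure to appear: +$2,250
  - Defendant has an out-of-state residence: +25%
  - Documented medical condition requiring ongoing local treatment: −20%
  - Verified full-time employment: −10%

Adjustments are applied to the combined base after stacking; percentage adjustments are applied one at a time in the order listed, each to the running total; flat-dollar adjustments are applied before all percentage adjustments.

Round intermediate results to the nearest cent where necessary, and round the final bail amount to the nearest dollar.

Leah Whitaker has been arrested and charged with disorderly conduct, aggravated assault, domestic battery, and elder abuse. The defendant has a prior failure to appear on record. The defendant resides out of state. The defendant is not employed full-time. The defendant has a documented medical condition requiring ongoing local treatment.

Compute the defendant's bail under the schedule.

$150,000

Base amounts from the schedule: disorderly conduct $6,500; aggravated assault $58,000; domestic battery $110,700; elder abuse $83,700.
Stacking rule: highest base plus 25% of each additional charge. Highest is domestic battery at $110,700. Additional: $6,500 × 25% = $1,625; $58,000 × 25% = $14,500; $83,700 × 25% = $20,925. Combined base = $110,700 + $37,050 = $147,750.
Prior failure to appear (+$2,250 flat): $147,750 + $2,250 = $150,000.
Defendant has an out-of-state residence (+25%): $150,000 × 1.25 = $187,500.
Documented medical condition requiring ongoing local treatment (−20%): $187,500 × 0.8 = $150,000.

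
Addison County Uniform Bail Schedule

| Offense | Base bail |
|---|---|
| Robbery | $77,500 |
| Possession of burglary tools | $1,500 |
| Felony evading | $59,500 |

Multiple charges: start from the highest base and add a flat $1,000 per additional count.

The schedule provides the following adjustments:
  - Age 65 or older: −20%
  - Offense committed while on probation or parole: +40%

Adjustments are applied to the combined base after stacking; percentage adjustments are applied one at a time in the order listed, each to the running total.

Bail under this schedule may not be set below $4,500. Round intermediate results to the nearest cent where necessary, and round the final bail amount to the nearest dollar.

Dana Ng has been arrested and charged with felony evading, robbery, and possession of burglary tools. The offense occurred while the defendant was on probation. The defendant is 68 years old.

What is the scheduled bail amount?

$89,040

Base amounts from the schedule: felony evading $59,500; robbery $77,500; possession of burglary tools $1,500.
Stacking rule: highest base plus $1,000 per additional charge. Highest is robbery at $77,500; 2 additional charges → +$2,000. Combined base = $79,500.
Age 65 or older (−20%): $79,500 × 0.8 = $63,600.
Offense committed while on probation or parole (+40%): $63,600 × 1.4 = $89,040.
$89,040 is at or above the $4,500 minimum.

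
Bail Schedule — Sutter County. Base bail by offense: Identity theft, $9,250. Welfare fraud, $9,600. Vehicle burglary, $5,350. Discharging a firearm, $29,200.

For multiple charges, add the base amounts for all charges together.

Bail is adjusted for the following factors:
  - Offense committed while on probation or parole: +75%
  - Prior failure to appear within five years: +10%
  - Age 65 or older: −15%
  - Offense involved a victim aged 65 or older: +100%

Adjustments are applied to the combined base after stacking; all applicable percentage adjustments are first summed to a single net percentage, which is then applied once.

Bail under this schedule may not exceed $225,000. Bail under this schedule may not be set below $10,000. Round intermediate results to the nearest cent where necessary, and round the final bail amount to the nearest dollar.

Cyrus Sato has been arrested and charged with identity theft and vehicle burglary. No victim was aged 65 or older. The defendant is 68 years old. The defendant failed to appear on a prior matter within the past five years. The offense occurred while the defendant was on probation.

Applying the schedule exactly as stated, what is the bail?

$24,820

Base amounts from the schedule: identity theft $9,250; vehicle burglary $5,350.
Stacking rule: sum of all bases. $9,250 + $5,350 = $14,600.
Net percentage adjustment: +75% +10% −15% = +70%. $14,600 × 1.7 = $24,820.
$24,820 is within the $225,000 maximum.
$24,820 is at or above the $10,000 minimum.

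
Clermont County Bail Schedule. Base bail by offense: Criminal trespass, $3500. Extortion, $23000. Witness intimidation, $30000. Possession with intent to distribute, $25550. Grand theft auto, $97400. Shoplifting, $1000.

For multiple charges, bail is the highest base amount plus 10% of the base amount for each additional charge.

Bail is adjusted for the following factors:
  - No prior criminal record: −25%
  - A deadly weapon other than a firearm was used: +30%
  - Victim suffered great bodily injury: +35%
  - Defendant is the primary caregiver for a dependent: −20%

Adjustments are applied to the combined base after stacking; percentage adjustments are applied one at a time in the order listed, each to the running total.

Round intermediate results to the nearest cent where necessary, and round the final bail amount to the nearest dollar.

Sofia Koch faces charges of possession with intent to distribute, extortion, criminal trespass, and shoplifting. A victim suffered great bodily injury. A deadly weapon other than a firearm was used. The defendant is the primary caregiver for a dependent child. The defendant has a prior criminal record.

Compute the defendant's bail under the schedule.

$39733

Base amounts from the schedule: possession with intent to distribute $25550; extortion $23000; criminal trespass $3500; shoplifting $1000.
Stacking rule: highest base plus 10% of each additional charge. Highest is possession with intent to distribute at $25550. Additional: $23000 × 10% = $2300; $3500 × 10% = $350; $1000 × 10% = $100. Combined base = $25550 + $2750 = $28300.
A deadly weapon other than a firearm was used (+30%): $28300 × 1.3 = $36790.
Victim suffered great bodily injury (+35%): $36790 × 1.35 = $49666.50.
Defendant is the primary caregiver for a dependent (−20%): $49666.50 × 0.8 = $39733.20.
Rounded to the nearest dollar: $39733.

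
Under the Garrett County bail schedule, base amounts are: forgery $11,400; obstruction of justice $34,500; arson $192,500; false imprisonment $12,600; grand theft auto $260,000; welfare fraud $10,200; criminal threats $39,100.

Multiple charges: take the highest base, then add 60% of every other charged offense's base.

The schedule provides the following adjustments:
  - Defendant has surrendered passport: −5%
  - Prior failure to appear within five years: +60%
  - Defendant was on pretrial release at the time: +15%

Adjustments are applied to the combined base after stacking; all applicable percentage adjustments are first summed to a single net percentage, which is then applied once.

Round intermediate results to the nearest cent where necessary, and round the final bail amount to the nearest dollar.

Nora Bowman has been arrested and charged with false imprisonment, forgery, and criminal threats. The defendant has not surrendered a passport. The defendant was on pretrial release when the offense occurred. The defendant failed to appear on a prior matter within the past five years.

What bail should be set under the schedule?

Base amounts from the schedule: false imprisonment $12,600; forgery $11,400; criminal threats $39,100.
Stacking rule: highest base plus 60% of each additional charge. Highest is criminal threats at $39,100. Additional: $12,600 × 60% = $7,560; $11,400 × 60% = $6,840. Combined base = $39,100 + $14,400 = $53,500.
Net percentage adjustment: +60% +15% = +75%. $53,500 × 1.75 = $93,625.

$93,625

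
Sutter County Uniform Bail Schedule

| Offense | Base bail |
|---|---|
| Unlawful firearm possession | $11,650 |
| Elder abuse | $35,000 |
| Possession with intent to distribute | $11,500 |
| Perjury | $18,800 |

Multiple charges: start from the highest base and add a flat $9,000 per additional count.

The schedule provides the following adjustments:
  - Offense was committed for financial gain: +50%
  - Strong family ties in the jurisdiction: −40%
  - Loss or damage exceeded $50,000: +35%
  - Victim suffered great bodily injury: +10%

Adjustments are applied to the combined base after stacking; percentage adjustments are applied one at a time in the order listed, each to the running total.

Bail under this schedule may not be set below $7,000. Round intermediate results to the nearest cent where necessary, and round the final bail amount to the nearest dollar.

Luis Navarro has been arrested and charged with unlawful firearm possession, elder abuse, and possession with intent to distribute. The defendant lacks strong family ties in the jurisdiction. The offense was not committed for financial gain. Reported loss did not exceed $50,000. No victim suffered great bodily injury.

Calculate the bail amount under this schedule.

$53,000

Base amounts from the schedule: unlawful firearm possession $11,650; elder abuse $35,000; possession with intent to distribute $11,500.
Stacking rule: highest base plus $9,000 per additional charge. Highest is elder abuse at $35,000; 2 additional charges → +$18,000. Combined base = $53,000.
No adjustment factors apply to this defendant.
$53,000 is at or above the $7,000 minimum.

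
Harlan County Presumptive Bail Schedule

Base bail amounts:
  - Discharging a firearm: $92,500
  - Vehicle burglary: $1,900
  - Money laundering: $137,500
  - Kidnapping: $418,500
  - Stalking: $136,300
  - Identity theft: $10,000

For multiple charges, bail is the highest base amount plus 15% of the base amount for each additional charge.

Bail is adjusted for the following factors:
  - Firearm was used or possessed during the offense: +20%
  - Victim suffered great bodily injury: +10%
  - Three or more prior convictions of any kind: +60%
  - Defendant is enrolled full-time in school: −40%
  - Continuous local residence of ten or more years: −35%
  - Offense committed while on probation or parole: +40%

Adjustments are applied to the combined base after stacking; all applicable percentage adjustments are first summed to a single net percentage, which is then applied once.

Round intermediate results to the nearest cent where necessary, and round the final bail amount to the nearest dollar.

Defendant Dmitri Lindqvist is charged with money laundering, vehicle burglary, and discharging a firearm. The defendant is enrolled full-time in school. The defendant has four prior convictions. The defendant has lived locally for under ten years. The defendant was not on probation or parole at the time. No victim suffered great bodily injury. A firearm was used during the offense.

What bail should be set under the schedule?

Base amounts from the schedule: money laundering $137,500; vehicle burglary $1,900; discharging a firearm $92,500.
Stacking rule: highest base plus 15% of each additional charge. Highest is money laundering at $137,500. Additional: $1,900 × 15% = $285; $92,500 × 15% = $13,875. Combined base = $137,500 + $14,160 = $151,660.
Net percentage adjustment: +20% +60% −40% = +40%. $151,660 × 1.4 = $212,324.

$212,324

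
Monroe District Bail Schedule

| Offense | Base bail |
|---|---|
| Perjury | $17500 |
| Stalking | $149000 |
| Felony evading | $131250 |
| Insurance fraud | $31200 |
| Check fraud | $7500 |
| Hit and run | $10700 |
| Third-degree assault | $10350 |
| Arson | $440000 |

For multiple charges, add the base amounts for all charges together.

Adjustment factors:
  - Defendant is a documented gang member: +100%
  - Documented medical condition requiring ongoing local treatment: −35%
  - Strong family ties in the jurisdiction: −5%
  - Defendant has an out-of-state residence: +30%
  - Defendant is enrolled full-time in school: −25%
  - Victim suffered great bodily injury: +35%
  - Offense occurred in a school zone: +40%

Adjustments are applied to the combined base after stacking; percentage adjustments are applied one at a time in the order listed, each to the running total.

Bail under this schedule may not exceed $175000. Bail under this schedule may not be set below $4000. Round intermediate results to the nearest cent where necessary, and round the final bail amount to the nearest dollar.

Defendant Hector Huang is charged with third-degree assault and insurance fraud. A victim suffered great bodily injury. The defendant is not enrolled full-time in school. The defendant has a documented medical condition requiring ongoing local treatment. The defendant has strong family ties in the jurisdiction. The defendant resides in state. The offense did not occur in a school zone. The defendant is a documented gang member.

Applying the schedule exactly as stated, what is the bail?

$69274

Base amounts from the schedule: third-degree assault $10350; insurance fraud $31200.
Stacking rule: sum of all bases. $10350 + $31200 = $41550.
Defendant is a documented gang member (+100%): $41550 × 2 = $83100.
Documented medical condition requiring ongoing local treatment (−35%): $83100 × 0.65 = $54015.
Strong family ties in the jurisdiction (−5%): $54015 × 0.95 = $51314.25.
Victim suffered great bodily injury (+35%): $51314.25 × 1.35 = $69274.24.
$69274.24 is within the $175000 maximum.
$69274.24 is at or above the $4000 minimum.
Rounded to the nearest dollar: $69274.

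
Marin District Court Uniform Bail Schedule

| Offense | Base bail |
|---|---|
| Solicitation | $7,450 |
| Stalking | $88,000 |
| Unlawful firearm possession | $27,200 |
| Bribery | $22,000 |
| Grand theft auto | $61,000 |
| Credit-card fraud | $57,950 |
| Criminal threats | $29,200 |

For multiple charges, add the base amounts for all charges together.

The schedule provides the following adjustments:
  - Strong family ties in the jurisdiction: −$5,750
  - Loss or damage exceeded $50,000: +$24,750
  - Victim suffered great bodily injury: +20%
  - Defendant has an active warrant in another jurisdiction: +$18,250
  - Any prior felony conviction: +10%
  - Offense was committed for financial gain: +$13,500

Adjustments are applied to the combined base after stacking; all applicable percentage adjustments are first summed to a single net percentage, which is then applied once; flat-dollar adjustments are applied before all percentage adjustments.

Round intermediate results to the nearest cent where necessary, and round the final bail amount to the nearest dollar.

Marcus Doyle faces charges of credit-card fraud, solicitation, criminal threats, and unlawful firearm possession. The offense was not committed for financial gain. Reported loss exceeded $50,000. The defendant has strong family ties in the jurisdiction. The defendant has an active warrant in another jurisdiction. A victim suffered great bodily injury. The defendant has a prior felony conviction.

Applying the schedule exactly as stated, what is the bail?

$206,765

Base amounts from the schedule: credit-card fraud $57,950; solicitation $7,450; criminal threats $29,200; unlawful firearm possession $27,200.
Stacking rule: sum of all bases. $57,950 + $7,450 + $29,200 + $27,200 = $121,800.
Strong family ties in the jurisdiction (−$5,750 flat): $121,800 − $5,750 = $116,050.
Loss or damage exceeded $50,000 (+$24,750 flat): $116,050 + $24,750 = $140,800.
Defendant has an active warrant in another jurisdiction (+$18,250 flat): $140,800 + $18,250 = $159,050.
Net percentage adjustment: +20% +10% = +30%. $159,050 × 1.3 = $206,765.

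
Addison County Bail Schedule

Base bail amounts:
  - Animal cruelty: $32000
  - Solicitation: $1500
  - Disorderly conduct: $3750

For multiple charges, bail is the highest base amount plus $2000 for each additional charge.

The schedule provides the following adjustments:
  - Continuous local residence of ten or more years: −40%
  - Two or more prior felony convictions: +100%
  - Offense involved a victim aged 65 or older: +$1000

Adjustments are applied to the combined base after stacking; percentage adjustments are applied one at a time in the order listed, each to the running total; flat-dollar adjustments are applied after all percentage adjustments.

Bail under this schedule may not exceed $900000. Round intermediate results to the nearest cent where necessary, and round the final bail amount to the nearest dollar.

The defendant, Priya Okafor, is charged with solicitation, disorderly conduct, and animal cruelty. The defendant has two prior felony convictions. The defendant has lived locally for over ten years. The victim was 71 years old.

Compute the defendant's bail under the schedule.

Base amounts from the schedule: solicitation $1500; disorderly conduct $3750; animal cruelty $32000.
Stacking rule: highest base plus $2000 per additional charge. Highest is animal cruelty at $32000; 2 additional charges → +$4000. Combined base = $36000.
Continuous local residence of ten or more years (−40%): $36000 × 0.6 = $21600.
Two or more prior felony convictions (+100%): $21600 × 2 = $43200.
Offense involved a victim aged 65 or older (+$1000 flat): $43200 + $1000 = $44200.
$44200 is within the $900000 maximum.

$44200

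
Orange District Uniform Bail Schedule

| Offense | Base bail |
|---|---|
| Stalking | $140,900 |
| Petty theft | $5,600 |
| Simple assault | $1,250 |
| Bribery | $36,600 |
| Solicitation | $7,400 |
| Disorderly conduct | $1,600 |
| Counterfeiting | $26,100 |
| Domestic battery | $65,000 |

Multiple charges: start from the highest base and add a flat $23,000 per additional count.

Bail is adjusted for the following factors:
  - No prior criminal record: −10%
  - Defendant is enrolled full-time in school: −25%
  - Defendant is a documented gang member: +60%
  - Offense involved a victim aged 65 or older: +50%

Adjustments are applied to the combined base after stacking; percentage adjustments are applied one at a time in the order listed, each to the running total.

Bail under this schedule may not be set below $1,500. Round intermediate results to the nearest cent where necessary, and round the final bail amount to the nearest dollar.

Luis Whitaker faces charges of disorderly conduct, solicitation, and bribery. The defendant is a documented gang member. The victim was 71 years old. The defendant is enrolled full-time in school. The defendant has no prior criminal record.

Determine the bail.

Base amounts from the schedule: disorderly conduct $1,600; solicitation $7,400; bribery $36,600.
Stacking rule: highest base plus $23,000 per additional charge. Highest is bribery at $36,600; 2 additional charges → +$46,000. Combined base = $82,600.
No prior criminal record (−10%): $82,600 × 0.9 = $74,340.
Defendant is enrolled full-time in school (−25%): $74,340 × 0.75 = $55,755.
Defendant is a documented gang member (+60%): $55,755 × 1.6 = $89,208.
Offense involved a victim aged 65 or older (+50%): $89,208 × 1.5 = $133,812.
$133,812 is at or above the $1,500 minimum.

$133,812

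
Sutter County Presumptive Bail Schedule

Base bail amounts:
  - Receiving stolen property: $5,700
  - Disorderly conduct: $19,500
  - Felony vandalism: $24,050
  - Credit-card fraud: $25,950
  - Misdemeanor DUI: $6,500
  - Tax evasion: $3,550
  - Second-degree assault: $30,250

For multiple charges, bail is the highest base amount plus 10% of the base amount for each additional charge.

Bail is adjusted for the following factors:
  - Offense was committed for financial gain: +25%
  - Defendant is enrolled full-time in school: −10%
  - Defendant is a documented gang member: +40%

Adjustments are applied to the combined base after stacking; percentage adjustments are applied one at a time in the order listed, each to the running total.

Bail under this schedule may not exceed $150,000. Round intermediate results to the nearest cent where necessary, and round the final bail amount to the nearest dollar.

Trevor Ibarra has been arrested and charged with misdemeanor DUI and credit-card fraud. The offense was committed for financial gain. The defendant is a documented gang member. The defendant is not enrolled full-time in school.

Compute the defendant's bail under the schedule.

Base amounts from the schedule: misdemeanor DUI $6,500; credit-card fraud $25,950.
Stacking rule: highest base plus 10% of each additional charge. Highest is credit-card fraud at $25,950. Additional: $6,500 × 10% = $650. Combined base = $25,950 + $650 = $26,600.
Offense was committed for financial gain (+25%): $26,600 × 1.25 = $33,250.
Defendant is a documented gang member (+40%): $33,250 × 1.4 = $46,550.
$46,550 is within the $150,000 maximum.

$46,550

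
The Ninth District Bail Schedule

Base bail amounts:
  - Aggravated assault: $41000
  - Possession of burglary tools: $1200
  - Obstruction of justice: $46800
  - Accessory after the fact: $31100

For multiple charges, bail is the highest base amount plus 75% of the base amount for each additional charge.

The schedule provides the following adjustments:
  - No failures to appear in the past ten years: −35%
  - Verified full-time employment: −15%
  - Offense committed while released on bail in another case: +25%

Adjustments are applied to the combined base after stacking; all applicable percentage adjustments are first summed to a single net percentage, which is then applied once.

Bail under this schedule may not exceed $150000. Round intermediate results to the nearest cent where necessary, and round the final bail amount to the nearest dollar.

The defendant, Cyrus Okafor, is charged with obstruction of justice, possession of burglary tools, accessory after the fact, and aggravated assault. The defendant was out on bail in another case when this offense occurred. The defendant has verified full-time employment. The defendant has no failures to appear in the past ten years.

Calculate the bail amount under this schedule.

Base amounts from the schedule: obstruction of justice $46800; possession of burglary tools $1200; accessory after the fact $31100; aggravated assault $41000.
Stacking rule: highest base plus 75% of each additional charge. Highest is obstruction of justice at $46800. Additional: $1200 × 75% = $900; $31100 × 75% = $23325; $41000 × 75% = $30750. Combined base = $46800 + $54975 = $101775.
Net percentage adjustment: −35% −15% +25% = −25%. $101775 × 0.75 = $76331.25.
$76331.25 is within the $150000 maximum.
Rounded to the nearest dollar: $76331.

$76331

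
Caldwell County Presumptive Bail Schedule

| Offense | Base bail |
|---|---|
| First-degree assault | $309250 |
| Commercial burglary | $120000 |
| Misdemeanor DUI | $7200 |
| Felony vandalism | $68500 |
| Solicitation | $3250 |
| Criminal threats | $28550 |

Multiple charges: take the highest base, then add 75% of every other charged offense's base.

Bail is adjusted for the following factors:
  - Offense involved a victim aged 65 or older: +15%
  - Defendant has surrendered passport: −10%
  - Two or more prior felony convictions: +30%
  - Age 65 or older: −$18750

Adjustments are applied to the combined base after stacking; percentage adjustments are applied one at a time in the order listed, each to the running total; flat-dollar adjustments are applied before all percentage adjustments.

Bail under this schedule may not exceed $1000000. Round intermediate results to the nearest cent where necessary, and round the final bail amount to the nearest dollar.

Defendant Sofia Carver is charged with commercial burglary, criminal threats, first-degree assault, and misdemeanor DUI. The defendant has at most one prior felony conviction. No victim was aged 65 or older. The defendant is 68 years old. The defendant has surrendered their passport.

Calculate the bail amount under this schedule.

$366581

Base amounts from the schedule: commercial burglary $120000; criminal threats $28550; first-degree assault $309250; misdemeanor DUI $7200.
Stacking rule: highest base plus 75% of each additional charge. Highest is first-degree assault at $309250. Additional: $120000 × 75% = $90000; $28550 × 75% = $21412.50; $7200 × 75% = $5400. Combined base = $309250 + $116812.50 = $426062.50.
Age 65 or older (−$18750 flat): $426062.50 − $18750 = $407312.50.
Defendant has surrendered passport (−10%): $407312.50 × 0.9 = $366581.25.
$366581.25 is within the $1000000 maximum.
Rounded to the nearest dollar: $366581.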